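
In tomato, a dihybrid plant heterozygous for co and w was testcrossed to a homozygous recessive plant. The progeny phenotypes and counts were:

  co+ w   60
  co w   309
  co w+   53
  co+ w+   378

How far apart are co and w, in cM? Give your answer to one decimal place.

The two most frequent classes, co+ w+ (378) and co w (309), are the parental types, so the F1 was co+ w+ / co w.
The recombinant classes are co+ w and co w+: 60 + 53 = 113.
Recombination frequency = 113/800 = 0.1412 ≈ 14.1%, i.e. 14.1 cM.

14.1 cM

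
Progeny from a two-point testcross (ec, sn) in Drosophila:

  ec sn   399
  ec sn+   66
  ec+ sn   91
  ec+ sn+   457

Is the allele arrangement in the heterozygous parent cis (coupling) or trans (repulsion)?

The two most frequent classes are ec+ sn+ (457) and ec sn (399); these are the parental (non-recombinant) types.
So the F1 carried ec+ sn+ on one chromosome and ec sn on the other — the recessive alleles are on the same chromosome (cis / coupling).

cis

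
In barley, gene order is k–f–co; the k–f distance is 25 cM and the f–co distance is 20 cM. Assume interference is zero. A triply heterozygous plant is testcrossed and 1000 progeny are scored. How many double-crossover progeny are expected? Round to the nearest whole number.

Map distances give recombination frequencies of 0.250 and 0.200 for the two intervals.
With no interference, expected double-crossover frequency = 0.250 × 0.200 = 0.05000.
Expected number = 0.05000 × 1000 = 50.00 ≈ 50.

50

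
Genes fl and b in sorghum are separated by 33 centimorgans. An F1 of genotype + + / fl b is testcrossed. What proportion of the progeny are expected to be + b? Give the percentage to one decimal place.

16.5%

A map distance of 33 centimorgans corresponds to a recombination frequency of 0.330.
The F1 is + + / fl b, so + b is a recombinant gamete class with expected frequency r/2 = 0.330/2 = 0.1650.
That is 0.1650 = 16.5% of the progeny.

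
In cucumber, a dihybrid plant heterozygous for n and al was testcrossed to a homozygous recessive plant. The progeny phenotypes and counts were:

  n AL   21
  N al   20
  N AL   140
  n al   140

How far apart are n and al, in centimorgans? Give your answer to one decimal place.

12.8 centimorgans

The two most frequent classes, N AL (140) and n al (140), are the parental types, so the F1 was N AL / n al.
The recombinant classes are N al and n AL: 20 + 21 = 41.
Recombination frequency = 41/321 = 0.1277 ≈ 12.8%, i.e. 12.8 centimorgans.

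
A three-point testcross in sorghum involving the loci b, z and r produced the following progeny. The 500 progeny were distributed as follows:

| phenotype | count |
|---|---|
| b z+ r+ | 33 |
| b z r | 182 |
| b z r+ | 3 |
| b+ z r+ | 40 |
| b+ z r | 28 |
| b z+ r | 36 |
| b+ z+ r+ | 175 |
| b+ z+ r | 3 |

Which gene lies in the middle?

r

The two most frequent reciprocal classes, b+ z+ r+ and b z r, are the parental types, so the F1 was b+ z+ r+ / b z r.
The two rarest classes, b+ z+ r and b z r+, are the double crossovers. Comparing them with the parentals, only the r allele has switched, so r is the middle locus and the order is z – r – b.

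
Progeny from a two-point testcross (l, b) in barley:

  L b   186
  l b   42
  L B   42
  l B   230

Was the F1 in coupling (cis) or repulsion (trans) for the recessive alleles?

trans

The two most frequent classes are L b (186) and l B (230); these are the parental (non-recombinant) types.
So the F1 carried L b on one chromosome and l B on the other — the recessive alleles are on opposite chromosomes (trans / repulsion).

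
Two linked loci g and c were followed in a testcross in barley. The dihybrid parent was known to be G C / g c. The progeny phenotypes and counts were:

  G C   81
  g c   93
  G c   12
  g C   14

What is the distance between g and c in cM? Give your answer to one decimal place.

The recombinant classes are G c and g C: 12 + 14 = 26.
Recombination frequency = 26/200 = 0.1300 ≈ 13.0%, i.e. 13.0 cM.

13.0 cM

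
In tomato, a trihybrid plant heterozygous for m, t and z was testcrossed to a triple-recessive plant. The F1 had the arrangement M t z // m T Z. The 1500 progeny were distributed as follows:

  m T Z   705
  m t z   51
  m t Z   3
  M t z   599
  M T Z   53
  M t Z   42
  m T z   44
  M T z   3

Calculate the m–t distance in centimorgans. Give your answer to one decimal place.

The two rarest classes, M T z and m t Z, are the double crossovers. Comparing them with the parentals, only the t allele has switched, so t is the middle locus and the order is m – t – z.
Crossovers in the m–t interval produce the single-crossover classes m t z and M T Z (51 + 53 = 104) plus the double crossovers (6).
RF(m–t) = (104 + 6) / 1500 = 110/1500 = 0.0733 → 7.3 centimorgans.

7.3 centimorgans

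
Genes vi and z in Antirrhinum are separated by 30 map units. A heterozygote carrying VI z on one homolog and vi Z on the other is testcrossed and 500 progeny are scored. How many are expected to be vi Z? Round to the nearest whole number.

A map distance of 30 map units corresponds to a recombination frequency of 0.300.
The F1 is VI z / vi Z, so vi Z is a parental gamete class with expected frequency (1 − r)/2 = 0.700/2 = 0.3500.
Expected number = 0.3500 × 500 = 175.00 ≈ 175.

175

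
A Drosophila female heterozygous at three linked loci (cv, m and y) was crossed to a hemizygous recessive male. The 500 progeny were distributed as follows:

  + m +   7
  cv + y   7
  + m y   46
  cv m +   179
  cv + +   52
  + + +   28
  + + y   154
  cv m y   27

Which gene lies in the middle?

The two most frequent reciprocal classes, cv m + and + + y, are the parental types, so the F1 was cv m + / + + y.
The two rarest classes, + m + and cv + y, are the double crossovers. Comparing them with the parentals, only the cv allele has switched, so cv is the middle locus and the order is m – cv – y.

cv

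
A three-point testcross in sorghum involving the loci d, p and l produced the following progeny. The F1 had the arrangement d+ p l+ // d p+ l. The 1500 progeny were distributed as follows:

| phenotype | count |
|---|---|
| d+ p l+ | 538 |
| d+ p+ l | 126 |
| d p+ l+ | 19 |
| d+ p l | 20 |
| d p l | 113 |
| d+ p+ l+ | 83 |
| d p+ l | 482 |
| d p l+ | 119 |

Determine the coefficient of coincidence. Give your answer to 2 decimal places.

The two rarest classes, d+ p l and d p+ l+, are the double crossovers. Comparing them with the parentals, only the l allele has switched, so l is the middle locus and the order is p – l – d.
p–l: (196 + 39)/1500 = 0.1567; l–d: (245 + 39)/1500 = 0.1893.
Expected DCO frequency = 0.1567 × 0.1893 ≈ 0.02966; observed = 39/1500 ≈ 0.02600.
Coefficient of coincidence = 0.02600/0.02966 ≈ 0.88.

0.88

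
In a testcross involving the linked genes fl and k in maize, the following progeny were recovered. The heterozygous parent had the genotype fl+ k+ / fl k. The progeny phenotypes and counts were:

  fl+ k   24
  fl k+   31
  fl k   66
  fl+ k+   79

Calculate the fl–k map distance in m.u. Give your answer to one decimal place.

27.5 m.u.

The recombinant classes are fl+ k and fl k+: 24 + 31 = 55.
Recombination frequency = 55/200 = 0.2750 ≈ 27.5%, i.e. 27.5 m.u.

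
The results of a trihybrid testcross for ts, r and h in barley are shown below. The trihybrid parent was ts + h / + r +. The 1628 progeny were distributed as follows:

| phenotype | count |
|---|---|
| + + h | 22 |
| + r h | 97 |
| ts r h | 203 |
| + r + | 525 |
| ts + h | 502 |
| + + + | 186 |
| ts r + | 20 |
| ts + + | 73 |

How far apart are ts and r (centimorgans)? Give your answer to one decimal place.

The two rarest classes, + + h and ts r +, are the double crossovers. Comparing them with the parentals, only the ts allele has switched, so ts is the middle locus and the order is h – ts – r.
Crossovers in the ts–r interval produce the single-crossover classes ts r h and + + + (203 + 186 = 389) plus the double crossovers (42).
RF(ts–r) = (389 + 42) / 1628 = 431/1628 = 0.2647 → 26.5 centimorgans.

26.5 centimorgans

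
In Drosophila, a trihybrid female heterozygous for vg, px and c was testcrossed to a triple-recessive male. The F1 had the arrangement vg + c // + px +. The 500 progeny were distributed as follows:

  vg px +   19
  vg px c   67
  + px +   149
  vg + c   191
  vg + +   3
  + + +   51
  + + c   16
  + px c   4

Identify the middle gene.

The two rarest classes, vg + + and + px c, are the double crossovers. Comparing them with the parentals, only the c allele has switched, so c is the middle locus and the order is px – c – vg.

c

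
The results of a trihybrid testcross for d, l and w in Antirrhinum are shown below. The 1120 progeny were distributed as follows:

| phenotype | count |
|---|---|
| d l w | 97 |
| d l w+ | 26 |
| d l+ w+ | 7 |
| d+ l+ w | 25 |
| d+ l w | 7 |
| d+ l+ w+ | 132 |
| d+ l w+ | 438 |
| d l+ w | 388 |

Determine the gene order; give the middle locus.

w

The two most frequent reciprocal classes, d l+ w and d+ l w+, are the parental types, so the F1 was d l+ w / d+ l w+.
The two rarest classes, d l+ w+ and d+ l w, are the double crossovers. Comparing them with the parentals, only the w allele has switched, so w is the middle locus and the order is d – w – l.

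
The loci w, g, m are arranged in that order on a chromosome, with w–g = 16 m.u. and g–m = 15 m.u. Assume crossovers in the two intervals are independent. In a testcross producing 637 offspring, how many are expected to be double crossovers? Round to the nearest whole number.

Map distances give recombination frequencies of 0.160 and 0.150 for the two intervals.
With no interference, expected double-crossover frequency = 0.160 × 0.150 = 0.02400.
Expected number = 0.02400 × 637 = 15.29 ≈ 15.

15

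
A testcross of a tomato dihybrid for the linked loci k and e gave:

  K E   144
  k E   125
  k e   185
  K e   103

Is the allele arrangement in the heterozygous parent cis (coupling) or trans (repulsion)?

The two most frequent classes are K E (144) and k e (185); these are the parental (non-recombinant) types.
So the F1 carried K E on one chromosome and k e on the other — the recessive alleles are on the same chromosome (cis / coupling).

cis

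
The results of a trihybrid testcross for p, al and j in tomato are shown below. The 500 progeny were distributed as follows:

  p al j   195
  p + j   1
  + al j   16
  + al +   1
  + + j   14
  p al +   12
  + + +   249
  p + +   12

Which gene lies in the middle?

al

The two most frequent reciprocal classes, p al j and + + +, are the parental types, so the F1 was p al j / + + +.
The two rarest classes, p + j and + al +, are the double crossovers. Comparing them with the parentals, only the al allele has switched, so al is the middle locus and the order is j – al – p.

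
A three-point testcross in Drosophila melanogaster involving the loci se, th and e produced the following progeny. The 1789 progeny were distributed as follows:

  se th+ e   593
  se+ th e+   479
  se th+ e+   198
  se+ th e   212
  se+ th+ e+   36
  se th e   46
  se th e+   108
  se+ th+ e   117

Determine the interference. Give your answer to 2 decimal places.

The two most frequent reciprocal classes, se+ th e+ and se th+ e, are the parental types, so the F1 was se+ th e+ / se th+ e.
The two rarest classes, se+ th+ e+ and se th e, are the double crossovers. Comparing them with the parentals, only the th allele has switched, so th is the middle locus and the order is se – th – e.
se–th: (225 + 82)/1789 = 0.1716; th–e: (410 + 82)/1789 = 0.2750.
Expected DCO frequency = 0.1716 × 0.2750 ≈ 0.04719; observed = 82/1789 ≈ 0.04584.
Coefficient of coincidence = 0.04584/0.04719 ≈ 0.97; interference = 1 − 0.97 = 0.03.

0.03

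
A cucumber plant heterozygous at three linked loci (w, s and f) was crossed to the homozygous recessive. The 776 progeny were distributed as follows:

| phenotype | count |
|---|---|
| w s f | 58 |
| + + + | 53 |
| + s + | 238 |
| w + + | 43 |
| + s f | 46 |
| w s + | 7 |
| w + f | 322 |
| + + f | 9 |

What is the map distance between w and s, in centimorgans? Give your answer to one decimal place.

16.4 centimorgans

The two most frequent reciprocal classes, + s + and w + f, are the parental types, so the F1 was + s + / w + f.
The two rarest classes, w s + and + + f, are the double crossovers. Comparing them with the parentals, only the w allele has switched, so w is the middle locus and the order is s – w – f.
Crossovers in the s–w interval produce the single-crossover classes + + + and w s f (53 + 58 = 111) plus the double crossovers (16).
RF(s–w) = (111 + 16) / 776 = 127/776 = 0.1637 → 16.4 centimorgans.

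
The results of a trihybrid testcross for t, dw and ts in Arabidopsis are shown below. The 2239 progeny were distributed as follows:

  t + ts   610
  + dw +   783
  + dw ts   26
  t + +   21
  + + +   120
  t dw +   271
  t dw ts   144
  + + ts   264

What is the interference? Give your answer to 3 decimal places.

The two most frequent reciprocal classes, t + ts and + dw +, are the parental types, so the F1 was t + ts / + dw +.
The two rarest classes, t + + and + dw ts, are the double crossovers. Comparing them with the parentals, only the ts allele has switched, so ts is the middle locus and the order is dw – ts – t.
dw–ts: (264 + 47)/2239 = 0.1389; ts–t: (535 + 47)/2239 = 0.2599.
Expected DCO frequency = 0.1389 × 0.2599 ≈ 0.03610; observed = 47/2239 ≈ 0.02099.
Coefficient of coincidence = 0.02099/0.03610 ≈ 0.581; interference = 1 − 0.581 = 0.419.

0.419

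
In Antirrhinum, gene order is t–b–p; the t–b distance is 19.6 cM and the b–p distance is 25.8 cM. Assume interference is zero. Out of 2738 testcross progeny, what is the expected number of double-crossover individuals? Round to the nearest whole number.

138

Map distances give recombination frequencies of 0.196 and 0.258 for the two intervals.
With no interference, expected double-crossover frequency = 0.196 × 0.258 = 0.05057.
Expected number = 0.05057 × 2738 = 138.46 ≈ 138.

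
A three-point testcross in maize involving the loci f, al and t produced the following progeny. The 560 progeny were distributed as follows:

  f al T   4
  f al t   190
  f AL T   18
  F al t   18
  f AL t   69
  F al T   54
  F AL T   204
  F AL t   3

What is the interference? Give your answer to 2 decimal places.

0.30

The two most frequent reciprocal classes, f al t and F AL T, are the parental types, so the F1 was f al t / F AL T.
The two rarest classes, f al T and F AL t, are the double crossovers. Comparing them with the parentals, only the t allele has switched, so t is the middle locus and the order is f – t – al.
f–t: (36 + 7)/560 = 0.0768; t–al: (123 + 7)/560 = 0.2321.
Expected DCO frequency = 0.0768 × 0.2321 ≈ 0.01783; observed = 7/560 ≈ 0.01250.
Coefficient of coincidence = 0.01250/0.01783 ≈ 0.70; interference = 1 − 0.70 = 0.30.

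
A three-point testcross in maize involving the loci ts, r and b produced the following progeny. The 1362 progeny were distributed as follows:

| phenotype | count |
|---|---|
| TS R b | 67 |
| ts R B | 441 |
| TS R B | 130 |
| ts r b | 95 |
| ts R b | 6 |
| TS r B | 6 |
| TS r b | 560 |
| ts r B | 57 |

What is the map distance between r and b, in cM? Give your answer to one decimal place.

10.0 cM

The two most frequent reciprocal classes, ts R B and TS r b, are the parental types, so the F1 was ts R B / TS r b.
The two rarest classes, ts R b and TS r B, are the double crossovers. Comparing them with the parentals, only the b allele has switched, so b is the middle locus and the order is r – b – ts.
Crossovers in the r–b interval produce the single-crossover classes ts r B and TS R b (57 + 67 = 124) plus the double crossovers (12).
RF(r–b) = (124 + 12) / 1362 = 136/1362 = 0.0999 → 10.0 cM.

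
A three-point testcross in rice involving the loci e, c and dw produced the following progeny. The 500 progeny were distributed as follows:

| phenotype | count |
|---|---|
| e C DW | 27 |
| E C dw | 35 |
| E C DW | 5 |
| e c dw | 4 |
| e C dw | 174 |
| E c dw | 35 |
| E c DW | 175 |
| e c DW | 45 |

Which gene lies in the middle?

c

The two most frequent reciprocal classes, E c DW and e C dw, are the parental types, so the F1 was E c DW / e C dw.
The two rarest classes, E C DW and e c dw, are the double crossovers. Comparing them with the parentals, only the c allele has switched, so c is the middle locus and the order is dw – c – e.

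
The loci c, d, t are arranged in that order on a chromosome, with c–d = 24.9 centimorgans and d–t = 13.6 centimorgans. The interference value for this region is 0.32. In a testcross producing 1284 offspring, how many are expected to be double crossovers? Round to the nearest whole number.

Map distances give recombination frequencies of 0.249 and 0.136 for the two intervals.
With interference 0.32 (so coincidence = 0.68), expected double-crossover frequency = 0.249 × 0.136 × 0.68 = 0.02303.
Expected number = 0.02303 × 1284 = 29.57 ≈ 30.

30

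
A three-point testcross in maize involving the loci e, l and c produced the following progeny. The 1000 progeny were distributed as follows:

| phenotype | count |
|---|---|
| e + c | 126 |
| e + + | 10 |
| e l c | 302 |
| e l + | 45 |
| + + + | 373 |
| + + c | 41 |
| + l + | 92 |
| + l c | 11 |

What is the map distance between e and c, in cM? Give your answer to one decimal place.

The two most frequent reciprocal classes, + + + and e l c, are the parental types, so the F1 was + + + / e l c.
The two rarest classes, e + + and + l c, are the double crossovers. Comparing them with the parentals, only the e allele has switched, so e is the middle locus and the order is c – e – l.
Crossovers in the c–e interval produce the single-crossover classes + + c and e l + (41 + 45 = 86) plus the double crossovers (21).
RF(c–e) = (86 + 21) / 1000 = 107/1000 = 0.1070 → 10.7 cM.

10.7 cM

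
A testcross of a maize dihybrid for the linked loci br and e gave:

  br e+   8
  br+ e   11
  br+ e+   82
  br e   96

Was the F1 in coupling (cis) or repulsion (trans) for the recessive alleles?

cis

The two most frequent classes are br+ e+ (82) and br e (96); these are the parental (non-recombinant) types.
So the F1 carried br+ e+ on one chromosome and br e on the other — the recessive alleles are on the same chromosome (cis / coupling).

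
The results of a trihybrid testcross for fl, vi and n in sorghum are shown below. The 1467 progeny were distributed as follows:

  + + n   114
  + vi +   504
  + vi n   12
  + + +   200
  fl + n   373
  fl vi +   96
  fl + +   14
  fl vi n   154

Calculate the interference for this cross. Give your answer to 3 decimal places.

0.575

The two most frequent reciprocal classes, fl + n and + vi +, are the parental types, so the F1 was fl + n / + vi +.
The two rarest classes, fl + + and + vi n, are the double crossovers. Comparing them with the parentals, only the n allele has switched, so n is the middle locus and the order is fl – n – vi.
fl–n: (210 + 26)/1467 = 0.1609; n–vi: (354 + 26)/1467 = 0.2590.
Expected DCO frequency = 0.1609 × 0.2590 ≈ 0.04167; observed = 26/1467 ≈ 0.01772.
Coefficient of coincidence = 0.01772/0.04167 ≈ 0.425; interference = 1 − 0.425 = 0.575.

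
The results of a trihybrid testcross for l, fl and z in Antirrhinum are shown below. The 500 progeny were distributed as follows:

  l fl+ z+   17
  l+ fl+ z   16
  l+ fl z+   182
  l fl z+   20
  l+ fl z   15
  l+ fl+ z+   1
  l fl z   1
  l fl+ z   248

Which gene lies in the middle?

fl

The two most frequent reciprocal classes, l+ fl z+ and l fl+ z, are the parental types, so the F1 was l+ fl z+ / l fl+ z.
The two rarest classes, l+ fl+ z+ and l fl z, are the double crossovers. Comparing them with the parentals, only the fl allele has switched, so fl is the middle locus and the order is l – fl – z.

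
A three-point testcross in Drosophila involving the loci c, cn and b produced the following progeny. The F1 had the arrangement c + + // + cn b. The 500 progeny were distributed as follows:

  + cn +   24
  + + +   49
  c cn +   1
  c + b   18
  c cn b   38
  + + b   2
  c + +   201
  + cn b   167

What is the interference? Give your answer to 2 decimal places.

0.63

The two rarest classes, c cn + and + + b, are the double crossovers. Comparing them with the parentals, only the cn allele has switched, so cn is the middle locus and the order is b – cn – c.
b–cn: (42 + 3)/500 = 0.0900; cn–c: (87 + 3)/500 = 0.1800.
Expected DCO frequency = 0.0900 × 0.1800 ≈ 0.01620; observed = 3/500 ≈ 0.00600.
Coefficient of coincidence = 0.00600/0.01620 ≈ 0.37; interference = 1 − 0.37 = 0.63.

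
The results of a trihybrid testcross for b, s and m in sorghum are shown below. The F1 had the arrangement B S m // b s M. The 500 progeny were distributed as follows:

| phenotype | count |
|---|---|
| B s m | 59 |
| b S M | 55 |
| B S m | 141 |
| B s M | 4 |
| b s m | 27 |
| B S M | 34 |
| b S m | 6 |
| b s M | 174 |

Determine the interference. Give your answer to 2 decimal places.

0.43

The two rarest classes, b S m and B s M, are the double crossovers. Comparing them with the parentals, only the b allele has switched, so b is the middle locus and the order is m – b – s.
m–b: (61 + 10)/500 = 0.1420; b–s: (114 + 10)/500 = 0.2480.
Expected DCO frequency = 0.1420 × 0.2480 ≈ 0.03522; observed = 10/500 ≈ 0.02000.
Coefficient of coincidence = 0.02000/0.03522 ≈ 0.57; interference = 1 − 0.57 = 0.43.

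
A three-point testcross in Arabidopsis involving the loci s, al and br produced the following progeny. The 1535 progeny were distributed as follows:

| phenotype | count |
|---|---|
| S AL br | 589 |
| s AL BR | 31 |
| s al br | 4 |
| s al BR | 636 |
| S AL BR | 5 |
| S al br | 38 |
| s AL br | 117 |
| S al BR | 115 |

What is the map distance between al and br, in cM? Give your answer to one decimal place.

5.1 cM

The two most frequent reciprocal classes, s al BR and S AL br, are the parental types, so the F1 was s al BR / S AL br.
The two rarest classes, s al br and S AL BR, are the double crossovers. Comparing them with the parentals, only the br allele has switched, so br is the middle locus and the order is s – br – al.
Crossovers in the br–al interval produce the single-crossover classes s AL BR and S al br (31 + 38 = 69) plus the double crossovers (9).
RF(br–al) = (69 + 9) / 1535 = 78/1535 = 0.0508 → 5.1 cM.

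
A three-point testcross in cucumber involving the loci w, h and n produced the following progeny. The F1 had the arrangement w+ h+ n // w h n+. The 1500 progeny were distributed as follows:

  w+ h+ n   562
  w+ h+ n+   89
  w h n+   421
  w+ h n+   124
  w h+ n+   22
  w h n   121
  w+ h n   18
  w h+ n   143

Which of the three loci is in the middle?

h

The two rarest classes, w+ h n and w h+ n+, are the double crossovers. Comparing them with the parentals, only the h allele has switched, so h is the middle locus and the order is w – h – n.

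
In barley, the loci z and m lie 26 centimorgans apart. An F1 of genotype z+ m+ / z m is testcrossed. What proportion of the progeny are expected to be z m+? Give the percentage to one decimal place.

13.0%

A map distance of 26 centimorgans corresponds to a recombination frequency of 0.260.
The F1 is z+ m+ / z m, so z m+ is a recombinant gamete class with expected frequency r/2 = 0.260/2 = 0.1300.
That is 0.1300 = 13.0% of the progeny.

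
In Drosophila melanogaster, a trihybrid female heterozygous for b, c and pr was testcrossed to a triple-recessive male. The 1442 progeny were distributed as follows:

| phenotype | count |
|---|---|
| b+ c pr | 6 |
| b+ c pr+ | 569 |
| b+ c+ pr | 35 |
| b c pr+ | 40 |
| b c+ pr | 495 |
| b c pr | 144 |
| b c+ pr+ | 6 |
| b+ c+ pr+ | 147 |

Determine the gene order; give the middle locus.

The two most frequent reciprocal classes, b+ c pr+ and b c+ pr, are the parental types, so the F1 was b+ c pr+ / b c+ pr.
The two rarest classes, b+ c pr and b c+ pr+, are the double crossovers. Comparing them with the parentals, only the pr allele has switched, so pr is the middle locus and the order is c – pr – b.

pr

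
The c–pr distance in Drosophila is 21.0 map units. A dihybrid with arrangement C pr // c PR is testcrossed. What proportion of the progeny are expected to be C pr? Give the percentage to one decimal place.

A map distance of 21.0 map units corresponds to a recombination frequency of 0.210.
The F1 is C pr / c PR, so C pr is a parental gamete class with expected frequency (1 − r)/2 = 0.790/2 = 0.3950.
That is 0.3950 = 39.5% of the progeny.

39.5%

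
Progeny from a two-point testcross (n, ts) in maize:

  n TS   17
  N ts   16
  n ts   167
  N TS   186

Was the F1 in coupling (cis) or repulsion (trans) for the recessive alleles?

cis

The two most frequent classes are N TS (186) and n ts (167); these are the parental (non-recombinant) types.
So the F1 carried N TS on one chromosome and n ts on the other — the recessive alleles are on the same chromosome (cis / coupling).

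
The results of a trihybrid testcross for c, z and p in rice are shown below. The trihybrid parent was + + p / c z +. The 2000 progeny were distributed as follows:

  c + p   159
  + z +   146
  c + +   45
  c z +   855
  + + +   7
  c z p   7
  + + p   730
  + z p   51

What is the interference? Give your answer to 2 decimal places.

0.20

The two rarest classes, + + + and c z p, are the double crossovers. Comparing them with the parentals, only the p allele has switched, so p is the middle locus and the order is z – p – c.
z–p: (96 + 14)/2000 = 0.0550; p–c: (305 + 14)/2000 = 0.1595.
Expected DCO frequency = 0.0550 × 0.1595 ≈ 0.00877; observed = 14/2000 ≈ 0.00700.
Coefficient of coincidence = 0.00700/0.00877 ≈ 0.80; interference = 1 − 0.80 = 0.20.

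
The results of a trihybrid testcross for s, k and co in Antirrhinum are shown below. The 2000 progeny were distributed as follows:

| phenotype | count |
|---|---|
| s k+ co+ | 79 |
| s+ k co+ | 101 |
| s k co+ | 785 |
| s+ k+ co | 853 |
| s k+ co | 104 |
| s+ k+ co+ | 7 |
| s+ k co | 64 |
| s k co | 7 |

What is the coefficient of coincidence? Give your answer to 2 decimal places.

0.81

The two most frequent reciprocal classes, s k co+ and s+ k+ co, are the parental types, so the F1 was s k co+ / s+ k+ co.
The two rarest classes, s k co and s+ k+ co+, are the double crossovers. Comparing them with the parentals, only the co allele has switched, so co is the middle locus and the order is k – co – s.
k–co: (143 + 14)/2000 = 0.0785; co–s: (205 + 14)/2000 = 0.1095.
Expected DCO frequency = 0.0785 × 0.1095 ≈ 0.00860; observed = 14/2000 ≈ 0.00700.
Coefficient of coincidence = 0.00700/0.00860 ≈ 0.81.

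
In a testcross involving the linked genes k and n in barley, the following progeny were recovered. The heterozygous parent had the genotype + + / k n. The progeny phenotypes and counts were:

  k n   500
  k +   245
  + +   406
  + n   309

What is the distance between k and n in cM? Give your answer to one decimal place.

The recombinant classes are + n and k +: 309 + 245 = 554.
Recombination frequency = 554/1460 = 0.3795 ≈ 37.9%, i.e. 37.9 cM.

37.9 cM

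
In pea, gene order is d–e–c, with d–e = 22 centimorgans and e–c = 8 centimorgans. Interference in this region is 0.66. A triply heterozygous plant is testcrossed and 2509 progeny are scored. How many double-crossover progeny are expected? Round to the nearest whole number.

Map distances give recombination frequencies of 0.220 and 0.080 for the two intervals.
With interference 0.66 (so coincidence = 0.34), expected double-crossover frequency = 0.220 × 0.080 × 0.34 = 0.00598.
Expected number = 0.00598 × 2509 = 15.01 ≈ 15.

15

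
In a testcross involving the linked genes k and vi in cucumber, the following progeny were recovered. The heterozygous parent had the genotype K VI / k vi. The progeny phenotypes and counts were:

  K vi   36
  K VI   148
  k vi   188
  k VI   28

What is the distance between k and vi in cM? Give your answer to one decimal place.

The recombinant classes are K vi and k VI: 36 + 28 = 64.
Recombination frequency = 64/400 = 0.1600 ≈ 16.0%, i.e. 16.0 cM.

16.0 cM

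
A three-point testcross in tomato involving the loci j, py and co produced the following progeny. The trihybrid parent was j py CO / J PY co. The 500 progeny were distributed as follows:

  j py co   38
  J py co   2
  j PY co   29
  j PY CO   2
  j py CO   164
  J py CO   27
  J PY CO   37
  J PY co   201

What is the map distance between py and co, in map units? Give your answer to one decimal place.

15.8 map units

The two rarest classes, j PY CO and J py co, are the double crossovers. Comparing them with the parentals, only the py allele has switched, so py is the middle locus and the order is co – py – j.
Crossovers in the co–py interval produce the single-crossover classes j py co and J PY CO (38 + 37 = 75) plus the double crossovers (4).
RF(co–py) = (75 + 4) / 500 = 79/500 = 0.1580 → 15.8 map units.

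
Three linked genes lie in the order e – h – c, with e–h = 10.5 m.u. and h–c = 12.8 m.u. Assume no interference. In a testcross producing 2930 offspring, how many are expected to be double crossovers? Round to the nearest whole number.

39

Map distances give recombination frequencies of 0.105 and 0.128 for the two intervals.
With no interference, expected double-crossover frequency = 0.105 × 0.128 = 0.01344.
Expected number = 0.01344 × 2930 = 39.38 ≈ 39.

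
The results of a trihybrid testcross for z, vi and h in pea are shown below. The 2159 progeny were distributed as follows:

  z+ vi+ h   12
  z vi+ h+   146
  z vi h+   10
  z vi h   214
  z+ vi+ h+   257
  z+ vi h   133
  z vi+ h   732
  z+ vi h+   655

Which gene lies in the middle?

z

The two most frequent reciprocal classes, z+ vi h+ and z vi+ h, are the parental types, so the F1 was z+ vi h+ / z vi+ h.
The two rarest classes, z vi h+ and z+ vi+ h, are the double crossovers. Comparing them with the parentals, only the z allele has switched, so z is the middle locus and the order is h – z – vi.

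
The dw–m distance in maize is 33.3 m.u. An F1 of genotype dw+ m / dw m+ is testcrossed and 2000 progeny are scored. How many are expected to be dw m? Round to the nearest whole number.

333

A map distance of 33.3 m.u. corresponds to a recombination frequency of 0.333.
The F1 is dw+ m / dw m+, so dw m is a recombinant gamete class with expected frequency r/2 = 0.333/2 = 0.1665.
Expected number = 0.1665 × 2000 = 333.00 ≈ 333.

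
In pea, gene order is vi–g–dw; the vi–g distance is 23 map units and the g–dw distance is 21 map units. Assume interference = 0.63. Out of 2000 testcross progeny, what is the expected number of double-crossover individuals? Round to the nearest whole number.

36

Map distances give recombination frequencies of 0.230 and 0.210 for the two intervals.
With interference 0.63 (so coincidence = 0.37), expected double-crossover frequency = 0.230 × 0.210 × 0.37 = 0.01787.
Expected number = 0.01787 × 2000 = 35.74 ≈ 36.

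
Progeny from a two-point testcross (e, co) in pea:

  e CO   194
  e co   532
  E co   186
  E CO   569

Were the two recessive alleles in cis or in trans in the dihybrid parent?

cis

The two most frequent classes are E CO (569) and e co (532); these are the parental (non-recombinant) types.
So the F1 carried E CO on one chromosome and e co on the other — the recessive alleles are on the same chromosome (cis / coupling).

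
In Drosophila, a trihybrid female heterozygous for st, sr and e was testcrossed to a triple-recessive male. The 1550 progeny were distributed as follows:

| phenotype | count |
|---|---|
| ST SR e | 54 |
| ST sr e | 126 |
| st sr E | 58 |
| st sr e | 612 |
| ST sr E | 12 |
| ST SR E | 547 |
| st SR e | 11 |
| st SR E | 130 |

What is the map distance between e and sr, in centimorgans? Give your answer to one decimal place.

8.7 centimorgans

The two most frequent reciprocal classes, st sr e and ST SR E, are the parental types, so the F1 was st sr e / ST SR E.
The two rarest classes, st SR e and ST sr E, are the double crossovers. Comparing them with the parentals, only the sr allele has switched, so sr is the middle locus and the order is e – sr – st.
Crossovers in the e–sr interval produce the single-crossover classes st sr E and ST SR e (58 + 54 = 112) plus the double crossovers (23).
RF(e–sr) = (112 + 23) / 1550 = 135/1550 = 0.0871 → 8.7 centimorgans.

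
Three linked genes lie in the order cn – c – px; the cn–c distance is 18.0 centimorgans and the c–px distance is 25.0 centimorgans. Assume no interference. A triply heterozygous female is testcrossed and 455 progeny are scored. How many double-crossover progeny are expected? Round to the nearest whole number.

Map distances give recombination frequencies of 0.180 and 0.250 for the two intervals.
With no interference, expected double-crossover frequency = 0.180 × 0.250 = 0.04500.
Expected number = 0.04500 × 455 = 20.47 ≈ 20.

20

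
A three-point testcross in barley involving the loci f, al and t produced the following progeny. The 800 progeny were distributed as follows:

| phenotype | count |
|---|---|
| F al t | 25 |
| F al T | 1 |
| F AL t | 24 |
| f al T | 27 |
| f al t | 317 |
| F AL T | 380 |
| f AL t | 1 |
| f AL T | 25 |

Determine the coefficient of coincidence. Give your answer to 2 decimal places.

0.58

The two most frequent reciprocal classes, f al t and F AL T, are the parental types, so the F1 was f al t / F AL T.
The two rarest classes, f AL t and F al T, are the double crossovers. Comparing them with the parentals, only the al allele has switched, so al is the middle locus and the order is t – al – f.
t–al: (51 + 2)/800 = 0.0663; al–f: (50 + 2)/800 = 0.0650.
Expected DCO frequency = 0.0663 × 0.0650 ≈ 0.00431; observed = 2/800 ≈ 0.00250.
Coefficient of coincidence = 0.00250/0.00431 ≈ 0.58.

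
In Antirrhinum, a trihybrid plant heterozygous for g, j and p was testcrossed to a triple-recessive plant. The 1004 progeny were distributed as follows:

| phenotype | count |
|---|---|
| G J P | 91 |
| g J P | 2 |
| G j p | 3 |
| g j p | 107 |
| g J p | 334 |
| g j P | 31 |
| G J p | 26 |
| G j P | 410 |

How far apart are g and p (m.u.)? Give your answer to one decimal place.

The two most frequent reciprocal classes, g J p and G j P, are the parental types, so the F1 was g J p / G j P.
The two rarest classes, g J P and G j p, are the double crossovers. Comparing them with the parentals, only the p allele has switched, so p is the middle locus and the order is g – p – j.
Crossovers in the g–p interval produce the single-crossover classes G J p and g j P (26 + 31 = 57) plus the double crossovers (5).
RF(g–p) = (57 + 5) / 1004 = 62/1004 = 0.0618 → 6.2 m.u.

6.2 m.u.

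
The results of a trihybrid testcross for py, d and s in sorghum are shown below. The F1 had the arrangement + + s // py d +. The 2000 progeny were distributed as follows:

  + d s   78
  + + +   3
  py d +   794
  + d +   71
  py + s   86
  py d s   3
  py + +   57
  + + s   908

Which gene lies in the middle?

s

The two rarest classes, + + + and py d s, are the double crossovers. Comparing them with the parentals, only the s allele has switched, so s is the middle locus and the order is py – s – d.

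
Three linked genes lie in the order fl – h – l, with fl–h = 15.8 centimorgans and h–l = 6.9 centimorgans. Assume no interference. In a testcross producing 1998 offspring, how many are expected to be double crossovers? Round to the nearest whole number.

22

Map distances give recombination frequencies of 0.158 and 0.069 for the two intervals.
With no interference, expected double-crossover frequency = 0.158 × 0.069 = 0.01090.
Expected number = 0.01090 × 1998 = 21.78 ≈ 22.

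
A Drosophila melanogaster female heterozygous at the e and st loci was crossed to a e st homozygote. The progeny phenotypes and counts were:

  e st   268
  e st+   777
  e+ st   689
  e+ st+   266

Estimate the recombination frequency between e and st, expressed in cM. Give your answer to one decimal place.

26.7 cM

The two most frequent classes, e+ st (689) and e st+ (777), are the parental types, so the F1 was e+ st / e st+.
The recombinant classes are e+ st+ and e st: 266 + 268 = 534.
Recombination frequency = 534/2000 = 0.2670 ≈ 26.7%, i.e. 26.7 cM.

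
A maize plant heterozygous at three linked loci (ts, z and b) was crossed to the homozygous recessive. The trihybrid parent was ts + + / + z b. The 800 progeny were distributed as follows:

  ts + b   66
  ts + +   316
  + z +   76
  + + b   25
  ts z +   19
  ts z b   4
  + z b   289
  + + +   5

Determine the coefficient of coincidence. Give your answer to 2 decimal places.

The two rarest classes, + + + and ts z b, are the double crossovers. Comparing them with the parentals, only the ts allele has switched, so ts is the middle locus and the order is z – ts – b.
z–ts: (44 + 9)/800 = 0.0663; ts–b: (142 + 9)/800 = 0.1888.
Expected DCO frequency = 0.0663 × 0.1888 ≈ 0.01252; observed = 9/800 ≈ 0.01125.
Coefficient of coincidence = 0.01125/0.01252 ≈ 0.90.

0.90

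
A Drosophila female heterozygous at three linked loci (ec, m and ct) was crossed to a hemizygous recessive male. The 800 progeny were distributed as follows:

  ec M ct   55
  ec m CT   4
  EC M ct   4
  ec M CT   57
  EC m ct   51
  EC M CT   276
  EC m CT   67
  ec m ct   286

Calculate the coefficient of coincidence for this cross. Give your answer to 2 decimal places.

0.42

The two most frequent reciprocal classes, ec m ct and EC M CT, are the parental types, so the F1 was ec m ct / EC M CT.
The two rarest classes, ec m CT and EC M ct, are the double crossovers. Comparing them with the parentals, only the ct allele has switched, so ct is the middle locus and the order is m – ct – ec.
m–ct: (122 + 8)/800 = 0.1625; ct–ec: (108 + 8)/800 = 0.1450.
Expected DCO frequency = 0.1625 × 0.1450 ≈ 0.02356; observed = 8/800 ≈ 0.01000.
Coefficient of coincidence = 0.01000/0.02356 ≈ 0.42.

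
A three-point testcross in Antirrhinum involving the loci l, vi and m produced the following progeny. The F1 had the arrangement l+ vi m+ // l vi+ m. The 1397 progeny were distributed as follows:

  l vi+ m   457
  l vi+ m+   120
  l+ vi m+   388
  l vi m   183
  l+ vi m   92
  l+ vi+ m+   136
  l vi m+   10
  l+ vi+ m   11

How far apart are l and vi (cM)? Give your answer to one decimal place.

The two rarest classes, l vi m+ and l+ vi+ m, are the double crossovers. Comparing them with the parentals, only the l allele has switched, so l is the middle locus and the order is m – l – vi.
Crossovers in the l–vi interval produce the single-crossover classes l+ vi+ m+ and l vi m (136 + 183 = 319) plus the double crossovers (21).
RF(l–vi) = (319 + 21) / 1397 = 340/1397 = 0.2434 → 24.3 cM.

24.3 cM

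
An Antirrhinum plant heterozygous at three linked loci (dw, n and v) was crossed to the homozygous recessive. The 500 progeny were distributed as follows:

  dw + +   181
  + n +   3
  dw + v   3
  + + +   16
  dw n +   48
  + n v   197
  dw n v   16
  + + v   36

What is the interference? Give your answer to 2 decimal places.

0.12

The two most frequent reciprocal classes, dw + + and + n v, are the parental types, so the F1 was dw + + / + n v.
The two rarest classes, dw + v and + n +, are the double crossovers. Comparing them with the parentals, only the v allele has switched, so v is the middle locus and the order is dw – v – n.
dw–v: (32 + 6)/500 = 0.0760; v–n: (84 + 6)/500 = 0.1800.
Expected DCO frequency = 0.0760 × 0.1800 ≈ 0.01368; observed = 6/500 ≈ 0.01200.
Coefficient of coincidence = 0.01200/0.01368 ≈ 0.88; interference = 1 − 0.88 = 0.12.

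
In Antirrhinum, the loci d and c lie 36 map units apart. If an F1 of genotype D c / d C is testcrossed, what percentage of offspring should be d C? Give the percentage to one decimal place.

A map distance of 36 map units corresponds to a recombination frequency of 0.360.
The F1 is D c / d C, so d C is a parental gamete class with expected frequency (1 − r)/2 = 0.640/2 = 0.3200.
That is 0.3200 = 32.0% of the progeny.

32.0%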